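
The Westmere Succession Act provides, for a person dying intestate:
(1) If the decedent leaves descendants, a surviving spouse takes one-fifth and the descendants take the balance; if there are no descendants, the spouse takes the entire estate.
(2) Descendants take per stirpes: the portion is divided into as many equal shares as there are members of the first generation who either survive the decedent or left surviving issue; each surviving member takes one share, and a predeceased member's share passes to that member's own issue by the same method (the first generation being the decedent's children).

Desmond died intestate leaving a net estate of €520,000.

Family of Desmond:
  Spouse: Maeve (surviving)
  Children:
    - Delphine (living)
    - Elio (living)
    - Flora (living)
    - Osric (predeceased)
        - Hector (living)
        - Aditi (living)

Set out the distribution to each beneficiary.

Maeve takes one-fifth of €520,000 = €104,000. The remaining €416,000 passes to the descendants.
The descendants' portion (€416,000) is divided into 4 shares of €104,000: Delphine, Elio, and Flora each take €104,000; Osric's €104,000 share passes to Osric's issue.
Osric's share (€104,000) is divided into 2 shares of €52,000: Hector and Aditi each take €52,000.

Maeve: €104,000; Delphine: €104,000; Elio: €104,000; Flora: €104,000; Hector: €52,000; Aditi: €52,000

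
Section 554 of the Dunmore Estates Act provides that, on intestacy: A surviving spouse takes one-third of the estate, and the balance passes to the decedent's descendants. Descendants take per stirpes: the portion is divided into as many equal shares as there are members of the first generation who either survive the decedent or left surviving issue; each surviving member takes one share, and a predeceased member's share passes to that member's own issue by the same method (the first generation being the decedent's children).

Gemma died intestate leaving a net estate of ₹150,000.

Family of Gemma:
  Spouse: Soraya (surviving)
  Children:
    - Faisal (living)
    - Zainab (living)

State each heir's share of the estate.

Soraya: ₹50,000; Faisal: ₹50,000; Zainab: ₹50,000

Soraya takes one-third of ₹150,000 = ₹50,000. The remaining ₹100,000 passes to the descendants.
The descendants' portion (₹100,000) is divided into 2 shares of ₹50,000: Faisal and Zainab each take ₹50,000.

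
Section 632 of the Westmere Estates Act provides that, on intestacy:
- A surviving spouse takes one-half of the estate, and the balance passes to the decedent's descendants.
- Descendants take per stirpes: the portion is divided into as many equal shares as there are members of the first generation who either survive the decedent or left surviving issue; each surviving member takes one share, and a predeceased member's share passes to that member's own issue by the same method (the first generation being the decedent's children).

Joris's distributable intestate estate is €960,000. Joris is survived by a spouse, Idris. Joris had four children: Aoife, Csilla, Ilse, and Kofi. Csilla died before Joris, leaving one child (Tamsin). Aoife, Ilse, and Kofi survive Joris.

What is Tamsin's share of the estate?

Idris takes one-half of €960,000 = €480,000. The remaining €480,000 passes to the descendants.
The descendants' portion (€480,000) is divided into 4 shares of €120,000: Aoife, Ilse, and Kofi each take €120,000; Csilla's €120,000 share passes to Csilla's issue.
Csilla's share (€120,000) passes entirely to Tamsin.

Tamsin receives €120,000.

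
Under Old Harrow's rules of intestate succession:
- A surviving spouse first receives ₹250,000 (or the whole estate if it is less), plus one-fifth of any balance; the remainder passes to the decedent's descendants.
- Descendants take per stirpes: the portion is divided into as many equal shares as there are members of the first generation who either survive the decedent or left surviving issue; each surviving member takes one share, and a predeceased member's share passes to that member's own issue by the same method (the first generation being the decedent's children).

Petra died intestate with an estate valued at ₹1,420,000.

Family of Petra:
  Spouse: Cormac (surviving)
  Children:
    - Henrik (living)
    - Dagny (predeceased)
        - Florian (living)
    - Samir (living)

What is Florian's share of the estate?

Florian receives ₹312,000.

Cormac first takes ₹250,000, leaving a balance of ₹1,170,000. Cormac then takes one-fifth of the balance (₹234,000), for a total of ₹484,000. The remaining ₹936,000 passes to the descendants.
The descendants' portion (₹936,000) is divided into 3 shares of ₹312,000: Henrik and Samir each take ₹312,000; Dagny's ₹312,000 share passes to Dagny's issue.
Dagny's share (₹312,000) passes entirely to Florian.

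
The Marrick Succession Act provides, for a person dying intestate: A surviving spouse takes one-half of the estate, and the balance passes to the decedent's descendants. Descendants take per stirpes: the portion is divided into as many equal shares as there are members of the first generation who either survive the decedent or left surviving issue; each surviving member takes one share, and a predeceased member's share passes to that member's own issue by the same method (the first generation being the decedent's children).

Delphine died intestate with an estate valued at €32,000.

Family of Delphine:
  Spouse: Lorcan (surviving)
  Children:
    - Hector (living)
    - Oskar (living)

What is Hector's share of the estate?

Lorcan takes one-half of €32,000 = €16,000. The remaining €16,000 passes to the descendants.
The descendants' portion (€16,000) is divided into 2 shares of €8,000: Hector and Oskar each take €8,000.

Hector receives €8,000.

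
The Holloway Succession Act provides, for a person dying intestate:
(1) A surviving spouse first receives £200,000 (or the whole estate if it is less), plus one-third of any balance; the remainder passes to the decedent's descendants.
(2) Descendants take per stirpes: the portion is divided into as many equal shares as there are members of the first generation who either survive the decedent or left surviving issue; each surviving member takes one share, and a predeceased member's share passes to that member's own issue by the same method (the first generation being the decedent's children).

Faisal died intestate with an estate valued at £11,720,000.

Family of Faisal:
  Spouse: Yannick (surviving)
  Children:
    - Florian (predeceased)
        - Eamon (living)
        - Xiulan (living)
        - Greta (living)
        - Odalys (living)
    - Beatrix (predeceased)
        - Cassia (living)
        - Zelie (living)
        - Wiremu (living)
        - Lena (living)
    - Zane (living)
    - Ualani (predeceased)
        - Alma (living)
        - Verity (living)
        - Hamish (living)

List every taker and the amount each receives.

Yannick: £4,040,000; Eamon: £480,000; Xiulan: £480,000; Greta: £480,000; Odalys: £480,000; Cassia: £480,000; Zelie: £480,000; Wiremu: £480,000; Lena: £480,000; Zane: £1,920,000; Alma: £640,000; Verity: £640,000; Hamish: £640,000

Yannick first takes £200,000, leaving a balance of £11,520,000. Yannick then takes one-third of the balance (£3,840,000), for a total of £4,040,000. The remaining £7,680,000 passes to the descendants.
The descendants' portion (£7,680,000) is divided into 4 shares of £1,920,000: Zane takes £1,920,000; Florian's £1,920,000 share passes to Florian's issue; Beatrix's £1,920,000 share passes to Beatrix's issue; Ualani's £1,920,000 share passes to Ualani's issue.
Florian's share (£1,920,000) is divided into 4 shares of £480,000: Eamon, Xiulan, Greta, and Odalys each take £480,000.
Beatrix's share (£1,920,000) is divided into 4 shares of £480,000: Cassia, Zelie, Wiremu, and Lena each take £480,000.
Ualani's share (£1,920,000) is divided into 3 shares of £640,000: Alma, Verity, and Hamish each take £640,000.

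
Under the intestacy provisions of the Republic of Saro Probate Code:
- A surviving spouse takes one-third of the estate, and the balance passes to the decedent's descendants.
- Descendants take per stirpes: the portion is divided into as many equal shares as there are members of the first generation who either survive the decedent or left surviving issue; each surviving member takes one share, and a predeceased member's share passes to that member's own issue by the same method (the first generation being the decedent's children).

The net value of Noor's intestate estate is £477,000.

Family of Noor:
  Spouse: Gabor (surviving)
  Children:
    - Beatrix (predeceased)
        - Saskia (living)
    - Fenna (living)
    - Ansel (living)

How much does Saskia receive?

Saskia receives £106,000.

Gabor takes one-third of £477,000 = £159,000. The remaining £318,000 passes to the descendants.
The descendants' portion (£318,000) is divided into 3 shares of £106,000: Fenna and Ansel each take £106,000; Beatrix's £106,000 share passes to Beatrix's issue.
Beatrix's share (£106,000) passes entirely to Saskia.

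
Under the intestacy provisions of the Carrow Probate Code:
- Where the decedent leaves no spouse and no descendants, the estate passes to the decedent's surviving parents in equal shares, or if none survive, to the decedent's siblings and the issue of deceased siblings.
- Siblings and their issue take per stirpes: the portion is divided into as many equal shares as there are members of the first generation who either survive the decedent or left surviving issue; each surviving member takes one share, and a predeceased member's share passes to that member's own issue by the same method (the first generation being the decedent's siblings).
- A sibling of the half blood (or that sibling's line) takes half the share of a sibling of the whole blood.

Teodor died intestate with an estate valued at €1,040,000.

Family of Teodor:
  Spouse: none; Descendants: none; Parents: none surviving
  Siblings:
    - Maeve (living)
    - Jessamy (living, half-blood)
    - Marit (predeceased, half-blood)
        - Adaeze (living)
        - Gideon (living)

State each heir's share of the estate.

Maeve: €520,000; Jessamy: €260,000; Adaeze: €130,000; Gideon: €130,000

The entire €1,040,000 passes to the siblings and their issue.
Counting each half-blood sibling's line as half a unit, there are 2 units in €1,040,000, so one unit is €520,000. Whole-blood lines (Maeve) take €520,000 each; half-blood lines (Jessamy and Marit) take €260,000 each.
Marit's share (€260,000) is divided into 2 shares of €130,000: Adaeze and Gideon each take €130,000.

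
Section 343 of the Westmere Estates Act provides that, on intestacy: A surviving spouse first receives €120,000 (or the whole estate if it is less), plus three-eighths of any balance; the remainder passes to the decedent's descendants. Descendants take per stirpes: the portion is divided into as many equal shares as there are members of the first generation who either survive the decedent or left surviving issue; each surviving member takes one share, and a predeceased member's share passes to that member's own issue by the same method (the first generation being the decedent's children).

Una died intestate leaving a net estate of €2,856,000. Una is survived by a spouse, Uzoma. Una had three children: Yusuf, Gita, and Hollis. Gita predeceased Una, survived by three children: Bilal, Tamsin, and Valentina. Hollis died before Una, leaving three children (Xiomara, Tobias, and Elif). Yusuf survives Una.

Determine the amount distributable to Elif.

Elif receives €190,000.

Uzoma first takes €120,000, leaving a balance of €2,736,000. Uzoma then takes three-eighths of the balance (€1,026,000), for a total of €1,146,000. The remaining €1,710,000 passes to the descendants.
The descendants' portion (€1,710,000) is divided into 3 shares of €570,000: Yusuf takes €570,000; Gita's €570,000 share passes to Gita's issue; Hollis's €570,000 share passes to Hollis's issue.
Gita's share (€570,000) is divided into 3 shares of €190,000: Bilal, Tamsin, and Valentina each take €190,000.
Hollis's share (€570,000) is divided into 3 shares of €190,000: Xiomara, Tobias, and Elif each take €190,000.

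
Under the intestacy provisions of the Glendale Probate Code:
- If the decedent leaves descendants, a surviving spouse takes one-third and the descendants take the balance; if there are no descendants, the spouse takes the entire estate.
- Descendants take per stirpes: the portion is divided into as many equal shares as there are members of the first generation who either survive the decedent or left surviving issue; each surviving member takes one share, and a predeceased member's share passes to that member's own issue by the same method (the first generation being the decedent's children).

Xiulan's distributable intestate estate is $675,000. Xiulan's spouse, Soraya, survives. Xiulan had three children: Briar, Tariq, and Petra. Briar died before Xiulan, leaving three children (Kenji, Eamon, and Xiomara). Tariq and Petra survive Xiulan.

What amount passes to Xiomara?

Soraya takes one-third of $675,000 = $225,000. The remaining $450,000 passes to the descendants.
The descendants' portion ($450,000) is divided into 3 shares of $150,000: Tariq and Petra each take $150,000; Briar's $150,000 share passes to Briar's issue.
Briar's share ($150,000) is divided into 3 shares of $50,000: Kenji, Eamon, and Xiomara each take $50,000.

Xiomara receives $50,000.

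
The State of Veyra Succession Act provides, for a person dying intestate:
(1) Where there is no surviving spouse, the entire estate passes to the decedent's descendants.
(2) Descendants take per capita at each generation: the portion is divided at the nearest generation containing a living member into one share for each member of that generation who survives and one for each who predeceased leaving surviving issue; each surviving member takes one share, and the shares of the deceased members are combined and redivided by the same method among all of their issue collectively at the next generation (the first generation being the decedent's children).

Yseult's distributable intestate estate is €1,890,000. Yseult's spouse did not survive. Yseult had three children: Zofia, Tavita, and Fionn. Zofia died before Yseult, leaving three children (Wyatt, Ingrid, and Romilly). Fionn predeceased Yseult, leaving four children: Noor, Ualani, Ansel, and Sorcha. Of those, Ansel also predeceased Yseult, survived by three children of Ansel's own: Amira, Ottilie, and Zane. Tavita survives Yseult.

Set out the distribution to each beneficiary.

The entire €1,890,000 passes to the descendants.
That amount (€1,890,000) is divided at the children's generation into 3 shares of €630,000. Tavita takes €630,000. The 2 shares of the deceased (Zofia and Fionn) are combined into a pool of €1,260,000.
That pool (€1,260,000) is divided at the grandchildren's generation into 7 shares of €180,000. Wyatt, Ingrid, Romilly, Noor, Ualani, and Sorcha each take €180,000. The remaining share for the deceased Ansel (€180,000) is carried to the next generation.
That pool (€180,000) is divided at the great-grandchildren's generation equally among Amira, Ottilie, and Zane: €60,000 each.

Wyatt: €180,000; Ingrid: €180,000; Romilly: €180,000; Tavita: €630,000; Noor: €180,000; Ualani: €180,000; Amira: €60,000; Ottilie: €60,000; Zane: €60,000; Sorcha: €180,000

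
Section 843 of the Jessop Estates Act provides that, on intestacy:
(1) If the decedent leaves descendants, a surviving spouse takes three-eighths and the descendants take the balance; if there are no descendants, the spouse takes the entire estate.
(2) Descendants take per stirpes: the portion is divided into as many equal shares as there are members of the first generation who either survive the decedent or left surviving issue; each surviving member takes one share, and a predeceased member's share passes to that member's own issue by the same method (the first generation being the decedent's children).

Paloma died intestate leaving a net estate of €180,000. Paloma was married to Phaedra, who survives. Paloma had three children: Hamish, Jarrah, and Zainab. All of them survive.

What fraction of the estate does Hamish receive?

Phaedra takes three-eighths of €180,000 = €67,500. The remaining €112,500 passes to the descendants.
The descendants' portion (€112,500) is divided into 3 shares of €37,500: Hamish, Jarrah, and Zainab each take €37,500.

Hamish receives 5/24 of the estate.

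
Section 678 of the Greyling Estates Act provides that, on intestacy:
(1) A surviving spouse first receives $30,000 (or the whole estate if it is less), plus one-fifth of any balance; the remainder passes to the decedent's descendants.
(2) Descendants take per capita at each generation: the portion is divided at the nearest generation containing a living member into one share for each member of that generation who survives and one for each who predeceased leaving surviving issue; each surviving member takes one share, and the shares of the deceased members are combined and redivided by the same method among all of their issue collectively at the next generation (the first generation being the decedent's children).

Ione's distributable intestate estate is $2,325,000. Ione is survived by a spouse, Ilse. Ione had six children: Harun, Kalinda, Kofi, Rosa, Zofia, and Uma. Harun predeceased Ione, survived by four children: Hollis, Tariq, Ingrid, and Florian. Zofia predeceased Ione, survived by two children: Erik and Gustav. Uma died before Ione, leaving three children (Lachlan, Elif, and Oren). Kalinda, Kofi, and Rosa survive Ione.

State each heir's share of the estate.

Ilse first takes $30,000, leaving a balance of $2,295,000. Ilse then takes one-fifth of the balance ($459,000), for a total of $489,000. The remaining $1,836,000 passes to the descendants.
The descendants' portion ($1,836,000) is divided at the children's generation into 6 shares of $306,000. Kalinda, Kofi, and Rosa each take $306,000. The 3 shares of the deceased (Harun, Zofia, and Uma) are combined into a pool of $918,000.
That pool ($918,000) is divided at the grandchildren's generation equally among Hollis, Tariq, Ingrid, Florian, Erik, Gustav, Lachlan, Elif, and Oren: $102,000 each.

Ilse: $489,000; Hollis: $102,000; Tariq: $102,000; Ingrid: $102,000; Florian: $102,000; Kalinda: $306,000; Kofi: $306,000; Rosa: $306,000; Erik: $102,000; Gustav: $102,000; Lachlan: $102,000; Elif: $102,000; Oren: $102,000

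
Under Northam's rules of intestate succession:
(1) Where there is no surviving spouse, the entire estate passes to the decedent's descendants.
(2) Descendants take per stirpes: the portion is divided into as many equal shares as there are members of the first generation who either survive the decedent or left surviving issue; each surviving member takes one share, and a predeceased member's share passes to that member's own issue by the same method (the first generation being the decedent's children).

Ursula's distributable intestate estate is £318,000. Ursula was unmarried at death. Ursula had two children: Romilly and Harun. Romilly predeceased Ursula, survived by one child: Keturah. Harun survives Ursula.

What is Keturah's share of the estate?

The entire £318,000 passes to the descendants.
That amount (£318,000) is divided into 2 shares of £159,000: Harun takes £159,000; Romilly's £159,000 share passes to Romilly's issue.
Romilly's share (£159,000) passes entirely to Keturah.

Keturah receives £159,000.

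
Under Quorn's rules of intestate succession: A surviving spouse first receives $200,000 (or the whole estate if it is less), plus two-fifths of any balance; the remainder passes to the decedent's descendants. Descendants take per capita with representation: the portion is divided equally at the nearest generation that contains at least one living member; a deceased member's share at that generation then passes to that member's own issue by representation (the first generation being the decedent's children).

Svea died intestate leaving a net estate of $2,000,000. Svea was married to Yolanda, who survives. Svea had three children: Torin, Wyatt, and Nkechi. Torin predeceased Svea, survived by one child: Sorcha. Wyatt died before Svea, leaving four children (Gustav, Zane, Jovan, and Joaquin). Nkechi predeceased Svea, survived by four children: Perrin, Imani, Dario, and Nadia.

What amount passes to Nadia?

Yolanda first takes $200,000, leaving a balance of $1,800,000. Yolanda then takes two-fifths of the balance ($720,000), for a total of $920,000. The remaining $1,080,000 passes to the descendants.
No child survives, so the initial division is made at the grandchildren's generation.
The descendants' portion ($1,080,000) is divided into 9 shares of $120,000: Sorcha, Gustav, Zane, Jovan, Joaquin, Perrin, Imani, Dario, and Nadia each take $120,000.

Nadia receives $120,000.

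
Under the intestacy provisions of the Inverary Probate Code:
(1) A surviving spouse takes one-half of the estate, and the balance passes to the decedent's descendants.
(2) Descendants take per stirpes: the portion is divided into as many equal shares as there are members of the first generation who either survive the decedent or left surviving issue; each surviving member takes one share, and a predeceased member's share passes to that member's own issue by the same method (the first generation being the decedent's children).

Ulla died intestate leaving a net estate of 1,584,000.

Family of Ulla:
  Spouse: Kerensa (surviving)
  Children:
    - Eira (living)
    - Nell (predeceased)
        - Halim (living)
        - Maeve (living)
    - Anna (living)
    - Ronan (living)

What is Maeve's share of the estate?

Kerensa takes one-half of 1,584,000 = 792,000. The remaining 792,000 passes to the descendants.
The descendants' portion (792,000) is divided into 4 shares of 198,000: Eira, Anna, and Ronan each take 198,000; Nell's 198,000 share passes to Nell's issue.
Nell's share (198,000) is divided into 2 shares of 99,000: Halim and Maeve each take 99,000.

Maeve receives 99,000.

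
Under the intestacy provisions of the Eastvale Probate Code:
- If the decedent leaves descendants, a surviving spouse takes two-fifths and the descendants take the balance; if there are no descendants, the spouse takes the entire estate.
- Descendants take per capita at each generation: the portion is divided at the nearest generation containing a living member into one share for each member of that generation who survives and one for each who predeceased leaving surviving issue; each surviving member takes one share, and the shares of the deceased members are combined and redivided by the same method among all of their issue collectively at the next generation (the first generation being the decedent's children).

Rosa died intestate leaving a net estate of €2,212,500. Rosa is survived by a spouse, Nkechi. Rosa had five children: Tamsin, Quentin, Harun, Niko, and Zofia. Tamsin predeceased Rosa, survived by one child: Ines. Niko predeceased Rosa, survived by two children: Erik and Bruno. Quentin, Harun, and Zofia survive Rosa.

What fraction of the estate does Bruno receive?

Bruno receives 2/25 of the estate.

Nkechi takes two-fifths of €2,212,500 = €885,000. The remaining €1,327,500 passes to the descendants.
The descendants' portion (€1,327,500) is divided at the children's generation into 5 shares of €265,500. Quentin, Harun, and Zofia each take €265,500. The 2 shares of the deceased (Tamsin and Niko) are combined into a pool of €531,000.
That pool (€531,000) is divided at the grandchildren's generation equally among Ines, Erik, and Bruno: €177,000 each.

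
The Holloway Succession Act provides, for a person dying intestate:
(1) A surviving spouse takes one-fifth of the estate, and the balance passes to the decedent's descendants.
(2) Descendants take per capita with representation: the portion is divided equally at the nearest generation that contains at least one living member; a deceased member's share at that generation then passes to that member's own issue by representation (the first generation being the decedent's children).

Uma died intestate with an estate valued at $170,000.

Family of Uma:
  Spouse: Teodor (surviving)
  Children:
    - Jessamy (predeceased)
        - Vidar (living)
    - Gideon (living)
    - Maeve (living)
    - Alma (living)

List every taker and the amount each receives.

Teodor takes one-fifth of $170,000 = $34,000. The remaining $136,000 passes to the descendants.
The descendants' portion ($136,000) is divided into 4 shares of $34,000: Gideon, Maeve, and Alma each take $34,000; Jessamy's $34,000 share passes to Jessamy's issue.
Jessamy's share ($34,000) passes entirely to Vidar.

Teodor: $34,000; Vidar: $34,000; Gideon: $34,000; Maeve: $34,000; Alma: $34,000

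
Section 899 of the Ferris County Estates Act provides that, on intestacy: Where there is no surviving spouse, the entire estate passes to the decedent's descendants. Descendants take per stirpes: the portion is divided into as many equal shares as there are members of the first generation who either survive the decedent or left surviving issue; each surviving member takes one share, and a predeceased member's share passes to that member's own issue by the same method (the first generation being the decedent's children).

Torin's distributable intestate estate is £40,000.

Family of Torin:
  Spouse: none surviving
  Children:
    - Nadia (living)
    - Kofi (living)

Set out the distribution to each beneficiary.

Nadia: £20,000; Kofi: £20,000

The entire £40,000 passes to the descendants.
That amount (£40,000) is divided into 2 shares of £20,000: Nadia and Kofi each take £20,000.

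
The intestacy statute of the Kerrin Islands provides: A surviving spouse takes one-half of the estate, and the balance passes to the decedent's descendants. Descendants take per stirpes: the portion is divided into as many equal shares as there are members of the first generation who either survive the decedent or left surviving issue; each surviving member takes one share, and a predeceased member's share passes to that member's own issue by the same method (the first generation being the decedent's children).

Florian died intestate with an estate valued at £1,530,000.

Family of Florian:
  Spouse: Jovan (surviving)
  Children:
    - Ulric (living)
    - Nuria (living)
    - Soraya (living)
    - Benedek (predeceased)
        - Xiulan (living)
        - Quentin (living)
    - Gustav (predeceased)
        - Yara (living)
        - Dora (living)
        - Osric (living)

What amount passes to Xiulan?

Jovan takes one-half of £1,530,000 = £765,000. The remaining £765,000 passes to the descendants.
The descendants' portion (£765,000) is divided into 5 shares of £153,000: Ulric, Nuria, and Soraya each take £153,000; Benedek's £153,000 share passes to Benedek's issue; Gustav's £153,000 share passes to Gustav's issue.
Benedek's share (£153,000) is divided into 2 shares of £76,500: Xiulan and Quentin each take £76,500.
Gustav's share (£153,000) is divided into 3 shares of £51,000: Yara, Dora, and Osric each take £51,000.

Xiulan receives £76,500.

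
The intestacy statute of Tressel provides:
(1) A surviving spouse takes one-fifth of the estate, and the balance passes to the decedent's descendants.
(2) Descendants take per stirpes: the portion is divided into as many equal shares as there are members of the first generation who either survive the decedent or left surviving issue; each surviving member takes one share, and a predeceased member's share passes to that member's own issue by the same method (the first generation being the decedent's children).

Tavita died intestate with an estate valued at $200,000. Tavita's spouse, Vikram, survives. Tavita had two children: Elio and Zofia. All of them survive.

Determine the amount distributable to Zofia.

Zofia receives $80,000.

Vikram takes one-fifth of $200,000 = $40,000. The remaining $160,000 passes to the descendants.
The descendants' portion ($160,000) is divided into 2 shares of $80,000: Elio and Zofia each take $80,000.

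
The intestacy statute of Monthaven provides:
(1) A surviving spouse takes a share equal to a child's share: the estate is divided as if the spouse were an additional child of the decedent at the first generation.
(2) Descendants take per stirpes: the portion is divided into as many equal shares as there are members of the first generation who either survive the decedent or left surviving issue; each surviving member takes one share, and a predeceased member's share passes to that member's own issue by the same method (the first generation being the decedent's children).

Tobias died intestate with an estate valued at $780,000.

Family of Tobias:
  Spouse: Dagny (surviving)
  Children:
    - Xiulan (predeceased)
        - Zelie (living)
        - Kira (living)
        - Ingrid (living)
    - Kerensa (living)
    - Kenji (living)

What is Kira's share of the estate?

The spouse counts as an additional share at the children's level, so there are 4 primary shares of $195,000. Dagny takes one such share ($195,000).
The children's combined portion ($585,000) is divided into 3 shares of $195,000: Kerensa and Kenji each take $195,000; Xiulan's $195,000 share passes to Xiulan's issue.
Xiulan's share ($195,000) is divided into 3 shares of $65,000: Zelie, Kira, and Ingrid each take $65,000.

Kira receives $65,000.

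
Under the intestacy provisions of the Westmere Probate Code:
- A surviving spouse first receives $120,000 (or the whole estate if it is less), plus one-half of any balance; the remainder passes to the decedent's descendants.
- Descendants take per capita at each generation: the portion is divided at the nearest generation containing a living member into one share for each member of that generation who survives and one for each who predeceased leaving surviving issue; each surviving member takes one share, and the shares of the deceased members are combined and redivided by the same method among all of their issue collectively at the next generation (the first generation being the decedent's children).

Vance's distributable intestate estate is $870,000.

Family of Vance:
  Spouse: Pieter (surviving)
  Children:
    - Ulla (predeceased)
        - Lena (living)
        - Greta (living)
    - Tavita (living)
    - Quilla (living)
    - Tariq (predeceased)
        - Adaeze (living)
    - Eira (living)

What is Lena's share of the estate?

Lena receives $50,000.

Pieter first takes $120,000, leaving a balance of $750,000. Pieter then takes one-half of the balance ($375,000), for a total of $495,000. The remaining $375,000 passes to the descendants.
The descendants' portion ($375,000) is divided at the children's generation into 5 shares of $75,000. Tavita, Quilla, and Eira each take $75,000. The 2 shares of the deceased (Ulla and Tariq) are combined into a pool of $150,000.
That pool ($150,000) is divided at the grandchildren's generation equally among Lena, Greta, and Adaeze: $50,000 each.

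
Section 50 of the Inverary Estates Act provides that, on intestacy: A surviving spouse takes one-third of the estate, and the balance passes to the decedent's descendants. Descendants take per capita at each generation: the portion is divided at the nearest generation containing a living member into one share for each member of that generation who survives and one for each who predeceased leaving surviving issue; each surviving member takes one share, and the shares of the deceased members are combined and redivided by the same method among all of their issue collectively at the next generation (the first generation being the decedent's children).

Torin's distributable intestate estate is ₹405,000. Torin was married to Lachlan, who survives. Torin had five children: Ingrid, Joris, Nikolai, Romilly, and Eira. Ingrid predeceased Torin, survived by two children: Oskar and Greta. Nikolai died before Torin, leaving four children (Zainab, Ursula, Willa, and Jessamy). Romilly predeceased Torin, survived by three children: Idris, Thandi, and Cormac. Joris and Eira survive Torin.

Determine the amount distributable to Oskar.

Oskar receives ₹18,000.

Lachlan takes one-third of ₹405,000 = ₹135,000. The remaining ₹270,000 passes to the descendants.
The descendants' portion (₹270,000) is divided at the children's generation into 5 shares of ₹54,000. Joris and Eira each take ₹54,000. The 3 shares of the deceased (Ingrid, Nikolai, and Romilly) are combined into a pool of ₹162,000.
That pool (₹162,000) is divided at the grandchildren's generation equally among Oskar, Greta, Zainab, Ursula, Willa, Jessamy, Idris, Thandi, and Cormac: ₹18,000 each.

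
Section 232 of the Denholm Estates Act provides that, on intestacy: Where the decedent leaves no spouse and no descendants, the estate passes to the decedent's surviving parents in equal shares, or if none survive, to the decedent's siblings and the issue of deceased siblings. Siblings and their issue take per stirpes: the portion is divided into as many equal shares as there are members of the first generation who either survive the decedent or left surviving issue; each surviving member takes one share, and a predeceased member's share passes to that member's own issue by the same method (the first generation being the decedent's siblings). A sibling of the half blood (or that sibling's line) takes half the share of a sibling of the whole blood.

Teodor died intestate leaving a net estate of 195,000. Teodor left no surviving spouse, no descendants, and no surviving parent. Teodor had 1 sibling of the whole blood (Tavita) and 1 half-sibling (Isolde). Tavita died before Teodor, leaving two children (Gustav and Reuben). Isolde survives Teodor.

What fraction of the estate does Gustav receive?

Gustav receives 1/3 of the estate.

The entire 195,000 passes to the siblings and their issue.
Counting each half-blood sibling's line as half a unit, there are 3/2 units in 195,000, so one unit is 130,000. Whole-blood lines (Tavita) take 130,000 each; half-blood lines (Isolde) take 65,000 each.
Tavita's share (130,000) is divided into 2 shares of 65,000: Gustav and Reuben each take 65,000.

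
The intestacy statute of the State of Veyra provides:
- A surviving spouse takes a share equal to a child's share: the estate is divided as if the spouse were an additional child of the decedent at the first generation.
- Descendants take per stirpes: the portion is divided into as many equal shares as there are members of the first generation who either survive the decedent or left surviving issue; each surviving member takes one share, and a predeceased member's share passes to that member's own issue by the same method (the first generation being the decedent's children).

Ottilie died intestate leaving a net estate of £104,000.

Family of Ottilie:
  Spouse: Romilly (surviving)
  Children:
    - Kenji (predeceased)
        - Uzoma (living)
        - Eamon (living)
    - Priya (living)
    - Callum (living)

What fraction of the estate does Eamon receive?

Eamon receives 1/8 of the estate.

The spouse counts as an additional share at the children's level, so there are 4 primary shares of £26,000. Romilly takes one such share (£26,000).
The children's combined portion (£78,000) is divided into 3 shares of £26,000: Priya and Callum each take £26,000; Kenji's £26,000 share passes to Kenji's issue.
Kenji's share (£26,000) is divided into 2 shares of £13,000: Uzoma and Eamon each take £13,000.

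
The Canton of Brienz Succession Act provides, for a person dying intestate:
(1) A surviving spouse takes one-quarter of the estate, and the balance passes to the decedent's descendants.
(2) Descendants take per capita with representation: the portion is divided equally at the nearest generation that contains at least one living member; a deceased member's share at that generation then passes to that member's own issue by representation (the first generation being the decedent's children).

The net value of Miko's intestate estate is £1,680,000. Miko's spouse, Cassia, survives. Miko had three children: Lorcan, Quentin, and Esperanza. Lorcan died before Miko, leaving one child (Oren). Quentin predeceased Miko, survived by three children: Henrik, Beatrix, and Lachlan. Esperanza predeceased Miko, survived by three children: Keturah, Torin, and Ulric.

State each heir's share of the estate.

Cassia: £420,000; Oren: £180,000; Henrik: £180,000; Beatrix: £180,000; Lachlan: £180,000; Keturah: £180,000; Torin: £180,000; Ulric: £180,000

Cassia takes one-quarter of £1,680,000 = £420,000. The remaining £1,260,000 passes to the descendants.
No child survives, so the initial division is made at the grandchildren's generation.
The descendants' portion (£1,260,000) is divided into 7 shares of £180,000: Oren, Henrik, Beatrix, Lachlan, Keturah, Torin, and Ulric each take £180,000.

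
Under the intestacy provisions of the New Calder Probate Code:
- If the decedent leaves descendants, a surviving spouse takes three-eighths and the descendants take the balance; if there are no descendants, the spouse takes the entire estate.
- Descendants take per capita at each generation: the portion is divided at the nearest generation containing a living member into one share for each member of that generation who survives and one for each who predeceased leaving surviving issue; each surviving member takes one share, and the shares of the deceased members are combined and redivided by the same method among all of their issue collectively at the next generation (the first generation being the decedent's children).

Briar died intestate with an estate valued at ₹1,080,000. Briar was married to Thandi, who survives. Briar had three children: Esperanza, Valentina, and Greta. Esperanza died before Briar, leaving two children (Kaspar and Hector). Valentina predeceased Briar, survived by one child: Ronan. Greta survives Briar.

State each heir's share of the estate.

Thandi takes three-eighths of ₹1,080,000 = ₹405,000. The remaining ₹675,000 passes to the descendants.
The descendants' portion (₹675,000) is divided at the children's generation into 3 shares of ₹225,000. Greta takes ₹225,000. The 2 shares of the deceased (Esperanza and Valentina) are combined into a pool of ₹450,000.
That pool (₹450,000) is divided at the grandchildren's generation equally among Kaspar, Hector, and Ronan: ₹150,000 each.

Thandi: ₹405,000; Kaspar: ₹150,000; Hector: ₹150,000; Ronan: ₹150,000; Greta: ₹225,000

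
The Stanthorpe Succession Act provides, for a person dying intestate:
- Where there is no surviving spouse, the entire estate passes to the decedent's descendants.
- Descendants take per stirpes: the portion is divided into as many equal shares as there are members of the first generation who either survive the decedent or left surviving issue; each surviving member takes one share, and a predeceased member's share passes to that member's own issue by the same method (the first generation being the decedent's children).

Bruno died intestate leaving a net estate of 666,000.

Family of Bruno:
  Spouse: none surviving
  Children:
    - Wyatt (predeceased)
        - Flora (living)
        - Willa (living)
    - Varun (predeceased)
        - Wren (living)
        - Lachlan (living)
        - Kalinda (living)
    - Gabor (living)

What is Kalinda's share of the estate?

The entire 666,000 passes to the descendants.
That amount (666,000) is divided into 3 shares of 222,000: Gabor takes 222,000; Wyatt's 222,000 share passes to Wyatt's issue; Varun's 222,000 share passes to Varun's issue.
Wyatt's share (222,000) is divided into 2 shares of 111,000: Flora and Willa each take 111,000.
Varun's share (222,000) is divided into 3 shares of 74,000: Wren, Lachlan, and Kalinda each take 74,000.

Kalinda receives 74,000.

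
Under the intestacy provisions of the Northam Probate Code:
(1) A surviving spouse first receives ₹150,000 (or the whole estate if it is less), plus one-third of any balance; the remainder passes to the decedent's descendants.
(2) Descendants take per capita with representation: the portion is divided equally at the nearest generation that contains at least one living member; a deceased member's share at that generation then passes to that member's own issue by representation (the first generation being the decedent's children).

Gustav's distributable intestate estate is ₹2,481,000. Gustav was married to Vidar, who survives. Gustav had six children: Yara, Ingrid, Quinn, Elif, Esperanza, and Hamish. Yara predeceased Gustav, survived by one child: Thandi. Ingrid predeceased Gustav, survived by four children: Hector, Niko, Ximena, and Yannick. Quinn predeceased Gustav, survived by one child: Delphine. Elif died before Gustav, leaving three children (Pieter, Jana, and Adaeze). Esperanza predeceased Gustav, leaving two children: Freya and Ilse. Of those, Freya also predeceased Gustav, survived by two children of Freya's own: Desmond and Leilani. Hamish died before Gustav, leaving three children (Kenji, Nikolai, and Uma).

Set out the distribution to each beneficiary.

Vidar first takes ₹150,000, leaving a balance of ₹2,331,000. Vidar then takes one-third of the balance (₹777,000), for a total of ₹927,000. The remaining ₹1,554,000 passes to the descendants.
No child survives, so the initial division is made at the grandchildren's generation.
The descendants' portion (₹1,554,000) is divided into 14 shares of ₹111,000: Thandi, Hector, Niko, Ximena, Yannick, Delphine, Pieter, Jana, Adaeze, Ilse, Kenji, Nikolai, and Uma each take ₹111,000; Freya's ₹111,000 share passes to Freya's issue.
Freya's share (₹111,000) is divided into 2 shares of ₹55,500: Desmond and Leilani each take ₹55,500.

Vidar: ₹927,000; Thandi: ₹111,000; Hector: ₹111,000; Niko: ₹111,000; Ximena: ₹111,000; Yannick: ₹111,000; Delphine: ₹111,000; Pieter: ₹111,000; Jana: ₹111,000; Adaeze: ₹111,000; Desmond: ₹55,500; Leilani: ₹55,500; Ilse: ₹111,000; Kenji: ₹111,000; Nikolai: ₹111,000; Uma: ₹111,000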